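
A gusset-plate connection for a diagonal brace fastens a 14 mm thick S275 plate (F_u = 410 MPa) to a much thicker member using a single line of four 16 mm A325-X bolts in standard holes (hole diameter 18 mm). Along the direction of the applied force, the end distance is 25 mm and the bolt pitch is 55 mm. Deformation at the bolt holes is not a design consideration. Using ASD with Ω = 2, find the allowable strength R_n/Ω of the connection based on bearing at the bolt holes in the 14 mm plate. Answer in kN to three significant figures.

482 kN

Per bolt r_n = 1.5 l_c t F_u ≤ 3.0 d t F_u; upper limit = 3.0 × 16 × 14 × 410 / 1000 = 275.5 kN.
Edge bolt: l_c = 25 − 18/2 = 16 mm → 1.5 × 16 × 14 × 410 / 1000 = 137.8 → r_n = 137.8 kN.
Interior bolts: l_c = 55 − 18 = 37 mm → 1.5 × 37 × 14 × 410 / 1000 = 318.6 → r_n = 275.5 kN.
R_n = 1 × 137.8 + 3 × 275.5 = 964.3 kN.
Allowable strength R_n/Ω = 964.3 / 2 = 482 kN.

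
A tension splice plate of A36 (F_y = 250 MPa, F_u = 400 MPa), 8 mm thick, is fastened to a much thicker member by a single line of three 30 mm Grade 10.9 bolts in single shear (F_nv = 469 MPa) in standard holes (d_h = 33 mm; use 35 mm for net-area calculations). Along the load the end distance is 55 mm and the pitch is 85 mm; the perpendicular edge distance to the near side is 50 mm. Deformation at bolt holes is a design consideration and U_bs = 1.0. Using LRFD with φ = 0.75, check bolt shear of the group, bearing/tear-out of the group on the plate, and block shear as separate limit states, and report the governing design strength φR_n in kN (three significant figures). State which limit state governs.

276 kN (block shear governs)

Bolt shear: A_b = π·30²/4 = 706.9 mm²; R_n = 469 × 706.9 × 3 × 1 / 1000 = 994.5 kN → 0.75 × 994.5 = 746 kN.
Bearing: edge l_c = 38.5, r_n = 147.8 kN; interior l_c = 52, r_n = 199.7 kN; R_n = 147.8 + 2·199.7 = 547.2 kN → 410 kN.
Block shear: A_gv = 1800, A_nv = 1100, A_nt = 260 mm²; R_n = min(0.6F_uA_nv, 0.6F_yA_gv) + U_bs·F_u·A_nt = 368 kN → 276 kN.
Block shear governs: 276 kN.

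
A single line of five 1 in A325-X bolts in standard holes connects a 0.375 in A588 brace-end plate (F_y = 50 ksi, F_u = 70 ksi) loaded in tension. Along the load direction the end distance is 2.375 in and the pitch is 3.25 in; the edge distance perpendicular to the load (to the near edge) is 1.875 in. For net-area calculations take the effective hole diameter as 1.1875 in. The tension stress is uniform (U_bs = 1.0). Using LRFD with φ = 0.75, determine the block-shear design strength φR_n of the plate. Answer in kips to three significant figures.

144 kips

Shear plane L_v = 2.375 + 4·3.25 = 15.38 in; A_gv = 15.38 × 0.375 = 5.766 in².
A_nv = (15.38 − 4.5·1.1875) × 0.375 = 3.762 in².
A_nt = (1.875 − 0.5·1.1875) × 0.375 = 0.4805 in².
0.6 F_u A_nv = 158 kips; 0.6 F_y A_gv = 173 kips → shear rupture governs the shear term.
R_n = 158 + 1.0 × 70 × 0.4805 = 191.6 kips.
Design strength φR_n = 0.75 × 191.6 = 144 kips.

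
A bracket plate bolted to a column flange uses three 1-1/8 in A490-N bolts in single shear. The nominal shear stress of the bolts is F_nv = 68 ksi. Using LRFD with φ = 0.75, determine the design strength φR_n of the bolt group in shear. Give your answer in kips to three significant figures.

152 kips

A_b = π × 1.125² / 4 = 0.994 in².
R_n = F_nv · A_b · n · n_s = 68 × 0.994 × 3 × 1 = 202.8 kips.
Design strength φR_n = 0.75 × 202.8 = 152 kips.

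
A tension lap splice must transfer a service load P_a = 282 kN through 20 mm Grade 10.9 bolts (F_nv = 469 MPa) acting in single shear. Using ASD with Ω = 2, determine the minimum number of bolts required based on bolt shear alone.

4 bolts

A_b = π·20²/4 = 314.2 mm².
Per-bolt allowable strength R_n/Ω = 469 × 314.2 × 1 / 1000 / 2 = 73.67 kN.
n ≥ 282 / 73.67 = 3.828 → use 4 bolts.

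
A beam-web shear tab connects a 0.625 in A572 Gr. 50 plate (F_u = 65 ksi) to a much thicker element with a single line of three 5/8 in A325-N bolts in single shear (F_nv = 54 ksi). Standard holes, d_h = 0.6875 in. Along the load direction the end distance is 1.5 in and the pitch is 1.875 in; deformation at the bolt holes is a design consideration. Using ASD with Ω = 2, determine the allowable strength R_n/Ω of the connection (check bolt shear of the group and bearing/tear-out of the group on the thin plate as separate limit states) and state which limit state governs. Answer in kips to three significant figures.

Bolt shear: A_b = π·0.625²/4 = 0.3068 in²; R_n = 54 × 0.3068 × 3 × 1 = 49.7 kips → 49.7 / 2 = 24.9 kips.
Bearing (1.2 l_c t F_u ≤ 2.4 d t F_u): upper limit = 2.4·0.625·0.625·65 = 60.94 kips.
  Edge l_c = 1.5 − 0.6875/2 = 1.156 → r_n = 56.37 kips; interior l_c = 1.875 − 0.6875 = 1.188 → r_n = 57.89 kips.
  R_n,bearing = 1·56.37 + 2·57.89 = 172.1 kips → 172.1 / 2 = 86.1 kips.
Bolt shear governs: 24.9 kips.

24.9 kips (bolt shear governs)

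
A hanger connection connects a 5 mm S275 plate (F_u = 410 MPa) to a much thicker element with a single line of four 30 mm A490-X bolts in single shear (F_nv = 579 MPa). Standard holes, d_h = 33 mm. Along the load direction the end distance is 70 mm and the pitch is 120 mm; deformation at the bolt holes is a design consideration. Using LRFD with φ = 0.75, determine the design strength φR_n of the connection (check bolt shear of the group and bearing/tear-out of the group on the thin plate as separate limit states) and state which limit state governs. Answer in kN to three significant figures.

Bolt shear: A_b = π·30²/4 = 706.9 mm²; R_n = 579 × 706.9 × 4 × 1 / 1000 = 1637 kN → 0.75 × 1637 = 1230 kN.
Bearing (1.2 l_c t F_u ≤ 2.4 d t F_u): upper limit = 2.4·30·5·410 / 1000 = 147.6 kN.
  Edge l_c = 70 − 33/2 = 53.5 → r_n = 131.6 kN; interior l_c = 120 − 33 = 87 → r_n = 147.6 kN.
  R_n,bearing = 1·131.6 + 3·147.6 = 574.4 kN → 0.75 × 574.4 = 431 kN.
Bearing governs: 431 kN.

431 kN (bearing governs)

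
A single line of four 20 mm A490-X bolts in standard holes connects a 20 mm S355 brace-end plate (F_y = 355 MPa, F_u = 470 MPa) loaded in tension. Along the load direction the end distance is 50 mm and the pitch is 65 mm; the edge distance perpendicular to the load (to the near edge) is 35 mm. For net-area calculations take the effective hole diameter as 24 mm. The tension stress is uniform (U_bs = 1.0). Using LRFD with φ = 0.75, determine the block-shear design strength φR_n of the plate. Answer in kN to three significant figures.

Shear plane L_v = 50 + 3·65 = 245 mm; A_gv = 245 × 20 = 4900 mm².
A_nv = (245 − 3.5·24) × 20 = 3220 mm².
A_nt = (35 − 0.5·24) × 20 = 460 mm².
0.6 F_u A_nv = 908 kN; 0.6 F_y A_gv = 1044 kN → shear rupture governs the shear term.
R_n = 908 + 1.0 × 470 × 460 / 1000 = 1124 kN.
Design strength φR_n = 0.75 × 1124 = 843 kN.

843 kN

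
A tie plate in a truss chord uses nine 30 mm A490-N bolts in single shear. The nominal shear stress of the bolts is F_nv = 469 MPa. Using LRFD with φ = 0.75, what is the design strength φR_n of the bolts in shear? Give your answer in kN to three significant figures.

A_b = π × 30² / 4 = 706.9 mm².
R_n = F_nv · A_b · n · n_s = 469 × 706.9 × 9 × 1 / 1000 = 2984 kN.
Design strength φR_n = 0.75 × 2984 = 2240 kN.

2240 kN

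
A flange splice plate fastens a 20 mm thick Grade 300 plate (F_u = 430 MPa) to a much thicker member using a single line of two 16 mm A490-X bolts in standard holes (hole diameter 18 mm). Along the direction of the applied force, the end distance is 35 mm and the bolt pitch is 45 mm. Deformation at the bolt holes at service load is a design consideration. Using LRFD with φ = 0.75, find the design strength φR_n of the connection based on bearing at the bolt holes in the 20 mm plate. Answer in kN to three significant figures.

Per bolt r_n = 1.2 l_c t F_u ≤ 2.4 d t F_u; upper limit = 2.4 × 16 × 20 × 430 / 1000 = 330.2 kN.
Edge bolt: l_c = 35 − 18/2 = 26 mm → 1.2 × 26 × 20 × 430 / 1000 = 268.3 → r_n = 268.3 kN.
Interior bolts: l_c = 45 − 18 = 27 mm → 1.2 × 27 × 20 × 430 / 1000 = 278.6 → r_n = 278.6 kN.
R_n = 1 × 268.3 + 1 × 278.6 = 547 kN.
Design strength φR_n = 0.75 × 547 = 410 kN.

410 kN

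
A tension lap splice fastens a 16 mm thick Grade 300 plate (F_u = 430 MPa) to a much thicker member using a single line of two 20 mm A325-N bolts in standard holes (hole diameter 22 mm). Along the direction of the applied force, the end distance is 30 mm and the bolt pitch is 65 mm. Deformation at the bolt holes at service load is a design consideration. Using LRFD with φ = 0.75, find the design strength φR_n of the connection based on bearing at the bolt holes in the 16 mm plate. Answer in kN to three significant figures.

365 kN

Per bolt r_n = 1.2 l_c t F_u ≤ 2.4 d t F_u; upper limit = 2.4 × 20 × 16 × 430 / 1000 = 330.2 kN.
Edge bolt: l_c = 30 − 22/2 = 19 mm → 1.2 × 19 × 16 × 430 / 1000 = 156.9 → r_n = 156.9 kN.
Interior bolts: l_c = 65 − 22 = 43 mm → 1.2 × 43 × 16 × 430 / 1000 = 355 → r_n = 330.2 kN.
R_n = 1 × 156.9 + 1 × 330.2 = 487.1 kN.
Design strength φR_n = 0.75 × 487.1 = 365 kN.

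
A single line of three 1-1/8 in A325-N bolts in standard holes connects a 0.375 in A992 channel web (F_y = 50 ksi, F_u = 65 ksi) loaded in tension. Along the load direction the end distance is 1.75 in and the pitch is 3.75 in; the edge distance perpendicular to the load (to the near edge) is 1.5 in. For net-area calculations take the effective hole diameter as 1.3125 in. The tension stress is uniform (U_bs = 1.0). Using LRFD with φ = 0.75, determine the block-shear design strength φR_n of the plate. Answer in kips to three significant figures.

Shear plane L_v = 1.75 + 2·3.75 = 9.25 in; A_gv = 9.25 × 0.375 = 3.469 in².
A_nv = (9.25 − 2.5·1.3125) × 0.375 = 2.238 in².
A_nt = (1.5 − 0.5·1.3125) × 0.375 = 0.3164 in².
0.6 F_u A_nv = 87.29 kips; 0.6 F_y A_gv = 104.1 kips → shear rupture governs the shear term.
R_n = 87.29 + 1.0 × 65 × 0.3164 = 107.9 kips.
Design strength φR_n = 0.75 × 107.9 = 80.9 kips.

80.9 kips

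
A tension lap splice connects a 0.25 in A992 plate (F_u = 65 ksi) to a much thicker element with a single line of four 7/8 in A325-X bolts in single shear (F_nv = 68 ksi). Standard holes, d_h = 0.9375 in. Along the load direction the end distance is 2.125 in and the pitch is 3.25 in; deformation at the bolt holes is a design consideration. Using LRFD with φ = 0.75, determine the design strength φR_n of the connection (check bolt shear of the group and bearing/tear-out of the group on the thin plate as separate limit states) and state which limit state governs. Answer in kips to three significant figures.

Bolt shear: A_b = π·0.875²/4 = 0.6013 in²; R_n = 68 × 0.6013 × 4 × 1 = 163.6 kips → 0.75 × 163.6 = 123 kips.
Bearing (1.2 l_c t F_u ≤ 2.4 d t F_u): upper limit = 2.4·0.875·0.25·65 = 34.12 kips.
  Edge l_c = 2.125 − 0.9375/2 = 1.656 → r_n = 32.3 kips; interior l_c = 3.25 − 0.9375 = 2.312 → r_n = 34.12 kips.
  R_n,bearing = 1·32.3 + 3·34.12 = 134.7 kips → 0.75 × 134.7 = 101 kips.
Bearing governs: 101 kips.

101 kips (bearing governs)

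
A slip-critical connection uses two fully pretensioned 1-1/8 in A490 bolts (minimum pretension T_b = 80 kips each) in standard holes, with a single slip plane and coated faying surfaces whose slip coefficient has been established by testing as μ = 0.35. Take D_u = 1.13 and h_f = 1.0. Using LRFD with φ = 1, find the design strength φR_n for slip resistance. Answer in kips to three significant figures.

R_n = μ · D_u · h_f · T_b · n_s · n_b = 0.35 × 1.13 × 1.0 × 80 × 1 × 2 = 63.28 kips.
Design strength φR_n = 1 × 63.28 = 63.3 kips.

63.3 kips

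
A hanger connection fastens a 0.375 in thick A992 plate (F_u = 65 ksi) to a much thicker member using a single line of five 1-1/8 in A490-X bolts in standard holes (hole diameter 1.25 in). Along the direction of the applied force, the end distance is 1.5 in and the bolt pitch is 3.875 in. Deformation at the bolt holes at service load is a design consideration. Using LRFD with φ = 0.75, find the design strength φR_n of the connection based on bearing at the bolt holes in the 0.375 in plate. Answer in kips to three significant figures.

Per bolt r_n = 1.2 l_c t F_u ≤ 2.4 d t F_u; upper limit = 2.4 × 1.125 × 0.375 × 65 = 65.81 kips.
Edge bolt: l_c = 1.5 − 1.25/2 = 0.875 in → 1.2 × 0.875 × 0.375 × 65 = 25.59 → r_n = 25.59 kips.
Interior bolts: l_c = 3.875 − 1.25 = 2.625 in → 1.2 × 2.625 × 0.375 × 65 = 76.78 → r_n = 65.81 kips.
R_n = 1 × 25.59 + 4 × 65.81 = 288.8 kips.
Design strength φR_n = 0.75 × 288.8 = 217 kips.

217 kips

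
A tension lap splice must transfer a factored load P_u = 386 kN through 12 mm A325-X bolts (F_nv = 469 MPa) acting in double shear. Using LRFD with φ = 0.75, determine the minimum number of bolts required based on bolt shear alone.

5 bolts

A_b = π·12²/4 = 113.1 mm².
Per-bolt design strength φR_n = 0.75 × 469 × 113.1 × 2 / 1000 = 79.56 kN.
n ≥ 386 / 79.56 = 4.851 → use 5 bolts.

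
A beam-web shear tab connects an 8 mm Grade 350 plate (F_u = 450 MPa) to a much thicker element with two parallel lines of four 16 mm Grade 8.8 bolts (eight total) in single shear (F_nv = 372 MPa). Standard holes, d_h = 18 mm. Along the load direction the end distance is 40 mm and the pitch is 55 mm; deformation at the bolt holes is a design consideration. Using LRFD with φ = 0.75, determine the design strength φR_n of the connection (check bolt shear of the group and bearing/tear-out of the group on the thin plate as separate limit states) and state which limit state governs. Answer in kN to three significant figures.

449 kN (bolt shear governs)

Bolt shear: A_b = π·16²/4 = 201.1 mm²; R_n = 372 × 201.1 × 8 × 1 / 1000 = 598.4 kN → 0.75 × 598.4 = 449 kN.
Bearing (1.2 l_c t F_u ≤ 2.4 d t F_u): upper limit = 2.4·16·8·450 / 1000 = 138.2 kN.
  Edge l_c = 40 − 18/2 = 31 → r_n = 133.9 kN; interior l_c = 55 − 18 = 37 → r_n = 138.2 kN.
  R_n,bearing = 2·133.9 + 6·138.2 = 1097 kN → 0.75 × 1097 = 823 kN.
Bolt shear governs: 449 kN.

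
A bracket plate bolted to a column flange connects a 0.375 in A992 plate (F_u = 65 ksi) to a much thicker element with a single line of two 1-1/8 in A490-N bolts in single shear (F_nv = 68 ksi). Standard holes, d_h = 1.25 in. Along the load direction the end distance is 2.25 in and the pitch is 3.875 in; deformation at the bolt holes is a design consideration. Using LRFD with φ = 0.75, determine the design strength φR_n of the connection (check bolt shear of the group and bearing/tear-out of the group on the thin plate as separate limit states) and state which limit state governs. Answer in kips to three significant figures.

Bolt shear: A_b = π·1.125²/4 = 0.994 in²; R_n = 68 × 0.994 × 2 × 1 = 135.2 kips → 0.75 × 135.2 = 101 kips.
Bearing (1.2 l_c t F_u ≤ 2.4 d t F_u): upper limit = 2.4·1.125·0.375·65 = 65.81 kips.
  Edge l_c = 2.25 − 1.25/2 = 1.625 → r_n = 47.53 kips; interior l_c = 3.875 − 1.25 = 2.625 → r_n = 65.81 kips.
  R_n,bearing = 1·47.53 + 1·65.81 = 113.3 kips → 0.75 × 113.3 = 85 kips.
Bearing governs: 85 kips.

85 kips (bearing governs)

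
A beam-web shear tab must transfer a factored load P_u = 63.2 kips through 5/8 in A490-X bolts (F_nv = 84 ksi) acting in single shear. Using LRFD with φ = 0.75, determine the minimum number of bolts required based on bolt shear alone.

4 bolts

A_b = π·0.625²/4 = 0.3068 in².
Per-bolt design strength φR_n = 0.75 × 84 × 0.3068 × 1 = 19.33 kips.
n ≥ 63.2 / 19.33 = 3.27 → use 4 bolts.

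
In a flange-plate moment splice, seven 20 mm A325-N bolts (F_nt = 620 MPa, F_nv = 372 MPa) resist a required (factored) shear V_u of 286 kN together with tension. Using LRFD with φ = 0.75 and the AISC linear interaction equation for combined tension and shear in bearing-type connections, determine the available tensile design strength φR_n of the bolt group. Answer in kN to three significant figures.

853 kN

A_b = π·20²/4 = 314.2 mm²; f_rv = 286 × 1000 / (7 × 314.2) = 130.1 MPa.
F'_nt = 1.3 F_nt − (F_nt / φF_nv) f_rv = 1.3·620 − (620/(0.75·372))·130.1 = 517 MPa, capped at F_nt → F'_nt = 517 MPa.
R_n = F'_nt · A_b · n = 517 × 314.2 × 7 / 1000 = 1137 kN.
Design strength φR_n = 0.75 × 1137 = 853 kN.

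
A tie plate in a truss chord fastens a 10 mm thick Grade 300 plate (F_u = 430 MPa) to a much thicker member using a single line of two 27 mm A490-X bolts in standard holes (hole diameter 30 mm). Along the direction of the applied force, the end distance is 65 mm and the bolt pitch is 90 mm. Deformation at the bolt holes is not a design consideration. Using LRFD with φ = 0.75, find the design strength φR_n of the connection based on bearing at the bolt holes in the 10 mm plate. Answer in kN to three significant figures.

503 kN

Per bolt r_n = 1.5 l_c t F_u ≤ 3.0 d t F_u; upper limit = 3.0 × 27 × 10 × 430 / 1000 = 348.3 kN.
Edge bolt: l_c = 65 − 30/2 = 50 mm → 1.5 × 50 × 10 × 430 / 1000 = 322.5 → r_n = 322.5 kN.
Interior bolts: l_c = 90 − 30 = 60 mm → 1.5 × 60 × 10 × 430 / 1000 = 387 → r_n = 348.3 kN.
R_n = 1 × 322.5 + 1 × 348.3 = 670.8 kN.
Design strength φR_n = 0.75 × 670.8 = 503 kN.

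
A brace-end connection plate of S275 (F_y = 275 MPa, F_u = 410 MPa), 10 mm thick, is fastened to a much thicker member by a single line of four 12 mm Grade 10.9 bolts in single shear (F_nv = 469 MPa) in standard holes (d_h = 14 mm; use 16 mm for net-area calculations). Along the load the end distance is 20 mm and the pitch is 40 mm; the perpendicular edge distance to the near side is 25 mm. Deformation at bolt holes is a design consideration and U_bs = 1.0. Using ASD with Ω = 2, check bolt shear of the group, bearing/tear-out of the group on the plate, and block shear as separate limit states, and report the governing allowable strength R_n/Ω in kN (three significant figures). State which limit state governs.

Bolt shear: A_b = π·12²/4 = 113.1 mm²; R_n = 469 × 113.1 × 4 × 1 / 1000 = 212.2 kN → 212.2 / 2 = 106 kN.
Bearing: edge l_c = 13, r_n = 63.96 kN; interior l_c = 26, r_n = 118.1 kN; R_n = 63.96 + 3·118.1 = 418.2 kN → 209 kN.
Block shear: A_gv = 1400, A_nv = 840, A_nt = 170 mm²; R_n = min(0.6F_uA_nv, 0.6F_yA_gv) + U_bs·F_u·A_nt = 276.3 kN → 138 kN.
Bolt shear governs: 106 kN.

106 kN (bolt shear governs)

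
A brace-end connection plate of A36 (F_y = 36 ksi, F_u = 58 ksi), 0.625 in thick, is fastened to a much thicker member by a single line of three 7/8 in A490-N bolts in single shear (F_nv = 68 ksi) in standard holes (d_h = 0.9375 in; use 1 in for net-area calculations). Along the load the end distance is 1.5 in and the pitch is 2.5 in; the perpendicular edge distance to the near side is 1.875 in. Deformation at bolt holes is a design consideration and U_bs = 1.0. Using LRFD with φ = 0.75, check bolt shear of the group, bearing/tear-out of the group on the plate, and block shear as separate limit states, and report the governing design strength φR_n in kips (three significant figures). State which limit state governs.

Bolt shear: A_b = π·0.875²/4 = 0.6013 in²; R_n = 68 × 0.6013 × 3 × 1 = 122.7 kips → 0.75 × 122.7 = 92 kips.
Bearing: edge l_c = 1.031, r_n = 44.86 kips; interior l_c = 1.562, r_n = 67.97 kips; R_n = 44.86 + 2·67.97 = 180.8 kips → 136 kips.
Block shear: A_gv = 4.062, A_nv = 2.5, A_nt = 0.8594 in²; R_n = min(0.6F_uA_nv, 0.6F_yA_gv) + U_bs·F_u·A_nt = 136.8 kips → 103 kips.
Bolt shear governs: 92 kips.

92 kips (bolt shear governs)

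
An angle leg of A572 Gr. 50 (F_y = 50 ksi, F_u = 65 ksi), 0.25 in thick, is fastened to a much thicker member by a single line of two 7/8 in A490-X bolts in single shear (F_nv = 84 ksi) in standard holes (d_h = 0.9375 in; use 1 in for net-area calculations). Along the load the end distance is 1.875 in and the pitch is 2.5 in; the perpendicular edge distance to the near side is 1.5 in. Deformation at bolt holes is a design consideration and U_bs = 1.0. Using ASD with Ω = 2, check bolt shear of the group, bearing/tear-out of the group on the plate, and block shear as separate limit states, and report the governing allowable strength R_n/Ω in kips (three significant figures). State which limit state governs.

Bolt shear: A_b = π·0.875²/4 = 0.6013 in²; R_n = 84 × 0.6013 × 2 × 1 = 101 kips → 101 / 2 = 50.5 kips.
Bearing: edge l_c = 1.406, r_n = 27.42 kips; interior l_c = 1.562, r_n = 30.47 kips; R_n = 27.42 + 1·30.47 = 57.89 kips → 28.9 kips.
Block shear: A_gv = 1.094, A_nv = 0.7188, A_nt = 0.25 in²; R_n = min(0.6F_uA_nv, 0.6F_yA_gv) + U_bs·F_u·A_nt = 44.28 kips → 22.1 kips.
Block shear governs: 22.1 kips.

22.1 kips (block shear governs)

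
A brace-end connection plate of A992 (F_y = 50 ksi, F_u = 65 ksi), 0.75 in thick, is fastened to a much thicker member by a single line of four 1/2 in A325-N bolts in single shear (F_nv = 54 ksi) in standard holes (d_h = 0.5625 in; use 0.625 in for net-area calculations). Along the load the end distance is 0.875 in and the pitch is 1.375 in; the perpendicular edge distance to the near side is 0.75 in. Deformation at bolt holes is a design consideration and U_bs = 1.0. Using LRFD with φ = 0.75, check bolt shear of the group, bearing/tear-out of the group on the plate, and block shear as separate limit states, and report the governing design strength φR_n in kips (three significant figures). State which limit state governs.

Bolt shear: A_b = π·0.5²/4 = 0.1963 in²; R_n = 54 × 0.1963 × 4 × 1 = 42.41 kips → 0.75 × 42.41 = 31.8 kips.
Bearing: edge l_c = 0.5938, r_n = 34.73 kips; interior l_c = 0.8125, r_n = 47.53 kips; R_n = 34.73 + 3·47.53 = 177.3 kips → 133 kips.
Block shear: A_gv = 3.75, A_nv = 2.109, A_nt = 0.3281 in²; R_n = min(0.6F_uA_nv, 0.6F_yA_gv) + U_bs·F_u·A_nt = 103.6 kips → 77.7 kips.
Bolt shear governs: 31.8 kips.

31.8 kips (bolt shear governs)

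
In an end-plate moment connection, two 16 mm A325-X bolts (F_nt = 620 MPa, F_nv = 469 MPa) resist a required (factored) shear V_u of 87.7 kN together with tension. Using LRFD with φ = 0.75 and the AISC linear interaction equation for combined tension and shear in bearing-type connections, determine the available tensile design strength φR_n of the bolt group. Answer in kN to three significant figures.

A_b = π·16²/4 = 201.1 mm²; f_rv = 87.7 × 1000 / (2 × 201.1) = 218.1 MPa.
F'_nt = 1.3 F_nt − (F_nt / φF_nv) f_rv = 1.3·620 − (620/(0.75·469))·218.1 = 421.6 MPa, capped at F_nt → F'_nt = 421.6 MPa.
R_n = F'_nt · A_b · n = 421.6 × 201.1 × 2 / 1000 = 169.5 kN.
Design strength φR_n = 0.75 × 169.5 = 127 kN.

127 kN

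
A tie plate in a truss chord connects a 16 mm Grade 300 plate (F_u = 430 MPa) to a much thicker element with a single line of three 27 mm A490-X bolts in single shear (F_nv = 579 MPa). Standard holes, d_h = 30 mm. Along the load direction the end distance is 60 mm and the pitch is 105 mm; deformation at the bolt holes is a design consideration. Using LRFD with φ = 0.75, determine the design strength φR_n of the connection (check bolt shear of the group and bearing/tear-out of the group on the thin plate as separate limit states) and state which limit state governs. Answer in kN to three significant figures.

746 kN (bolt shear governs)

Bolt shear: A_b = π·27²/4 = 572.6 mm²; R_n = 579 × 572.6 × 3 × 1 / 1000 = 994.5 kN → 0.75 × 994.5 = 746 kN.
Bearing (1.2 l_c t F_u ≤ 2.4 d t F_u): upper limit = 2.4·27·16·430 / 1000 = 445.8 kN.
  Edge l_c = 60 − 30/2 = 45 → r_n = 371.5 kN; interior l_c = 105 − 30 = 75 → r_n = 445.8 kN.
  R_n,bearing = 1·371.5 + 2·445.8 = 1263 kN → 0.75 × 1263 = 947 kN.
Bolt shear governs: 746 kN.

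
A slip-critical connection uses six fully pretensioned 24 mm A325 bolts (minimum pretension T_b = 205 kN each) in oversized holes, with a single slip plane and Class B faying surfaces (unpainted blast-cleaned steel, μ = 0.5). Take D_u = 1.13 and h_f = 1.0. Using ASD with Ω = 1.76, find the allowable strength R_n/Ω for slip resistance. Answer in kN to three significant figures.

R_n = μ · D_u · h_f · T_b · n_s · n_b = 0.5 × 1.13 × 1.0 × 205 × 1 × 6 = 694.9 kN.
Allowable strength R_n/Ω = 694.9 / 1.76 = 395 kN.

395 kN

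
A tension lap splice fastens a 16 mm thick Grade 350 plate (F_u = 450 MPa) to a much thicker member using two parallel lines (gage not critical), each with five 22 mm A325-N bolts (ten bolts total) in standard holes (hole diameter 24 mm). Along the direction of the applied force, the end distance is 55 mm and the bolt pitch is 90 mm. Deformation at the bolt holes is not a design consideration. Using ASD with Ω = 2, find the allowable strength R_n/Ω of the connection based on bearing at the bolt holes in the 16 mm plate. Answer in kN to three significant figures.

Per bolt r_n = 1.5 l_c t F_u ≤ 3.0 d t F_u; upper limit = 3.0 × 22 × 16 × 450 / 1000 = 475.2 kN.
Edge bolt: l_c = 55 − 24/2 = 43 mm → 1.5 × 43 × 16 × 450 / 1000 = 464.4 → r_n = 464.4 kN.
Interior bolts: l_c = 90 − 24 = 66 mm → 1.5 × 66 × 16 × 450 / 1000 = 712.8 → r_n = 475.2 kN.
R_n = 2 × 464.4 + 8 × 475.2 = 4730 kN.
Allowable strength R_n/Ω = 4730 / 2 = 2370 kN.

2370 kN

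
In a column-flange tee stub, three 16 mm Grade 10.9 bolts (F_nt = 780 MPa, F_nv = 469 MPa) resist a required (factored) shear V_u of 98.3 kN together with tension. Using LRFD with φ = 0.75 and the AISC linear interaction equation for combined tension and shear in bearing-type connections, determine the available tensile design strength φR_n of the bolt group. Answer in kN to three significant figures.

295 kN

A_b = π·16²/4 = 201.1 mm²; f_rv = 98.3 × 1000 / (3 × 201.1) = 163 MPa.
F'_nt = 1.3 F_nt − (F_nt / φF_nv) f_rv = 1.3·780 − (780/(0.75·469))·163 = 652.6 MPa, capped at F_nt → F'_nt = 652.6 MPa.
R_n = F'_nt · A_b · n = 652.6 × 201.1 × 3 / 1000 = 393.7 kN.
Design strength φR_n = 0.75 × 393.7 = 295 kN.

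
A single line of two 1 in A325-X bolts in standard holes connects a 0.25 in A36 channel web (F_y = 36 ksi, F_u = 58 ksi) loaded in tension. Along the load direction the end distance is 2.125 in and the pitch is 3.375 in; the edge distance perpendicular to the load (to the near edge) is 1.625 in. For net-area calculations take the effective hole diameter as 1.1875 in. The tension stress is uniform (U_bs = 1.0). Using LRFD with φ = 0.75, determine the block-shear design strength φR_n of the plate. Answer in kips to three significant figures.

33.5 kips

Shear plane L_v = 2.125 + 1·3.375 = 5.5 in; A_gv = 5.5 × 0.25 = 1.375 in².
A_nv = (5.5 − 1.5·1.1875) × 0.25 = 0.9297 in².
A_nt = (1.625 − 0.5·1.1875) × 0.25 = 0.2578 in².
0.6 F_u A_nv = 32.35 kips; 0.6 F_y A_gv = 29.7 kips → shear yielding governs the shear term.
R_n = 29.7 + 1.0 × 58 × 0.2578 = 44.65 kips.
Design strength φR_n = 0.75 × 44.65 = 33.5 kips.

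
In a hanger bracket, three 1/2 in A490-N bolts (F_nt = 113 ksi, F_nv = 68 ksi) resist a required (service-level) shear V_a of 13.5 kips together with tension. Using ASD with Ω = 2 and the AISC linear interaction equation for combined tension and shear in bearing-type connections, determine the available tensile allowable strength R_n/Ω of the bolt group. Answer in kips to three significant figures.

A_b = π·0.5²/4 = 0.1963 in²; f_rv = 13.5 / (3 × 0.1963) = 22.92 ksi.
F'_nt = 1.3 F_nt − (Ω F_nt / F_nv) f_rv = 1.3·113 − (2·113/68)·22.92 = 70.73 ksi, capped at F_nt → F'_nt = 70.73 ksi.
R_n = F'_nt · A_b · n = 70.73 × 0.1963 × 3 = 41.66 kips.
Allowable strength R_n/Ω = 41.66 / 2 = 20.8 kips.

20.8 kips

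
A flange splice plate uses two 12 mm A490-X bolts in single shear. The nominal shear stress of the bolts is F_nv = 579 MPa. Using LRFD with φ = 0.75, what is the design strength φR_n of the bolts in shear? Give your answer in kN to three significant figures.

98.2 kN

A_b = π × 12² / 4 = 113.1 mm².
R_n = F_nv · A_b · n · n_s = 579 × 113.1 × 2 × 1 / 1000 = 131 kN.
Design strength φR_n = 0.75 × 131 = 98.2 kN.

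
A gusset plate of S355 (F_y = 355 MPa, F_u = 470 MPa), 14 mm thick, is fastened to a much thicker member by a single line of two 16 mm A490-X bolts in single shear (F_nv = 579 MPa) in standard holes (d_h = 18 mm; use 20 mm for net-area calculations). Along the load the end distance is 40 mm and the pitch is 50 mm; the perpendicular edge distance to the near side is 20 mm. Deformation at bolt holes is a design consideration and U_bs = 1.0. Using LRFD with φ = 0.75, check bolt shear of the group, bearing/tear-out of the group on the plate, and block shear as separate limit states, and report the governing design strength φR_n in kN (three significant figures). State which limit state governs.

Bolt shear: A_b = π·16²/4 = 201.1 mm²; R_n = 579 × 201.1 × 2 × 1 / 1000 = 232.8 kN → 0.75 × 232.8 = 175 kN.
Bearing: edge l_c = 31, r_n = 244.8 kN; interior l_c = 32, r_n = 252.7 kN; R_n = 244.8 + 1·252.7 = 497.4 kN → 373 kN.
Block shear: A_gv = 1260, A_nv = 840, A_nt = 140 mm²; R_n = min(0.6F_uA_nv, 0.6F_yA_gv) + U_bs·F_u·A_nt = 302.7 kN → 227 kN.
Bolt shear governs: 175 kN.

175 kN (bolt shear governs)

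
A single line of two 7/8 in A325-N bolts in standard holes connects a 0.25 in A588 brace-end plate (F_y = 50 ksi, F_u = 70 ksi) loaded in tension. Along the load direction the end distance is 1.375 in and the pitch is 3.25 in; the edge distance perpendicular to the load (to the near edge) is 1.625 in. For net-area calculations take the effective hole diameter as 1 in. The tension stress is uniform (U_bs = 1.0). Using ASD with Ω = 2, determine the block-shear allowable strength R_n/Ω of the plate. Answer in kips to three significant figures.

26.2 kips

Shear plane L_v = 1.375 + 1·3.25 = 4.625 in; A_gv = 4.625 × 0.25 = 1.156 in².
A_nv = (4.625 − 1.5·1) × 0.25 = 0.7812 in².
A_nt = (1.625 − 0.5·1) × 0.25 = 0.2812 in².
0.6 F_u A_nv = 32.81 kips; 0.6 F_y A_gv = 34.69 kips → shear rupture governs the shear term.
R_n = 32.81 + 1.0 × 70 × 0.2812 = 52.5 kips.
Allowable strength R_n/Ω = 52.5 / 2 = 26.2 kips.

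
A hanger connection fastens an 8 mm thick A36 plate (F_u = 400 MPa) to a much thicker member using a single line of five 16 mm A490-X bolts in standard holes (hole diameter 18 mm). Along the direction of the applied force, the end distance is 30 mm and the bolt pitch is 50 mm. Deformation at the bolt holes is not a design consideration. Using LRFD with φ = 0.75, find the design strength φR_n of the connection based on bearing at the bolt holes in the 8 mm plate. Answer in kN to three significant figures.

Per bolt r_n = 1.5 l_c t F_u ≤ 3.0 d t F_u; upper limit = 3.0 × 16 × 8 × 400 / 1000 = 153.6 kN.
Edge bolt: l_c = 30 − 18/2 = 21 mm → 1.5 × 21 × 8 × 400 / 1000 = 100.8 → r_n = 100.8 kN.
Interior bolts: l_c = 50 − 18 = 32 mm → 1.5 × 32 × 8 × 400 / 1000 = 153.6 → r_n = 153.6 kN.
R_n = 1 × 100.8 + 4 × 153.6 = 715.2 kN.
Design strength φR_n = 0.75 × 715.2 = 536 kN.

536 kN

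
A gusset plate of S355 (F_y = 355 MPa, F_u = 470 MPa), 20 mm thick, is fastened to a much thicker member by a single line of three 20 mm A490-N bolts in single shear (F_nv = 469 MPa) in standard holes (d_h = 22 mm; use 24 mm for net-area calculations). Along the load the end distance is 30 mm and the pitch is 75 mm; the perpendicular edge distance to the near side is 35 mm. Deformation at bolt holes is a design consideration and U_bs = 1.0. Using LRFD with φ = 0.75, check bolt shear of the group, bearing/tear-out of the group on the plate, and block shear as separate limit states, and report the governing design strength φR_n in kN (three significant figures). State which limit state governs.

332 kN (bolt shear governs)

Bolt shear: A_b = π·20²/4 = 314.2 mm²; R_n = 469 × 314.2 × 3 × 1 / 1000 = 442 kN → 0.75 × 442 = 332 kN.
Bearing: edge l_c = 19, r_n = 214.3 kN; interior l_c = 53, r_n = 451.2 kN; R_n = 214.3 + 2·451.2 = 1117 kN → 838 kN.
Block shear: A_gv = 3600, A_nv = 2400, A_nt = 460 mm²; R_n = min(0.6F_uA_nv, 0.6F_yA_gv) + U_bs·F_u·A_nt = 893 kN → 670 kN.
Bolt shear governs: 332 kN.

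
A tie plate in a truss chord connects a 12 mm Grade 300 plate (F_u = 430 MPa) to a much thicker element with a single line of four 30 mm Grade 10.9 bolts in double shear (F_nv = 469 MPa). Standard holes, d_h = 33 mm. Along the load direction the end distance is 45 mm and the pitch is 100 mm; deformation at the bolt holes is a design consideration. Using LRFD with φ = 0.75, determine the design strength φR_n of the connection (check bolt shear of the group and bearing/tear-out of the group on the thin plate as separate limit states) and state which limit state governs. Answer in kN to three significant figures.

968 kN (bearing governs)

Bolt shear: A_b = π·30²/4 = 706.9 mm²; R_n = 469 × 706.9 × 4 × 2 / 1000 = 2652 kN → 0.75 × 2652 = 1990 kN.
Bearing (1.2 l_c t F_u ≤ 2.4 d t F_u): upper limit = 2.4·30·12·430 / 1000 = 371.5 kN.
  Edge l_c = 45 − 33/2 = 28.5 → r_n = 176.5 kN; interior l_c = 100 − 33 = 67 → r_n = 371.5 kN.
  R_n,bearing = 1·176.5 + 3·371.5 = 1291 kN → 0.75 × 1291 = 968 kN.
Bearing governs: 968 kN.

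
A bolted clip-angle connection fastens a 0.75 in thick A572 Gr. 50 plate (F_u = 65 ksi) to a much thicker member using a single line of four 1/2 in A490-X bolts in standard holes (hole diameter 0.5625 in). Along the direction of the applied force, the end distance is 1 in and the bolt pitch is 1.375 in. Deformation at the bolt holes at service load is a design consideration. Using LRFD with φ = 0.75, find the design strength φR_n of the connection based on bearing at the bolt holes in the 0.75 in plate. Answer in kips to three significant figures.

Per bolt r_n = 1.2 l_c t F_u ≤ 2.4 d t F_u; upper limit = 2.4 × 0.5 × 0.75 × 65 = 58.5 kips.
Edge bolt: l_c = 1 − 0.5625/2 = 0.7188 in → 1.2 × 0.7188 × 0.75 × 65 = 42.05 → r_n = 42.05 kips.
Interior bolts: l_c = 1.375 − 0.5625 = 0.8125 in → 1.2 × 0.8125 × 0.75 × 65 = 47.53 → r_n = 47.53 kips.
R_n = 1 × 42.05 + 3 × 47.53 = 184.6 kips.
Design strength φR_n = 0.75 × 184.6 = 138 kips.

138 kips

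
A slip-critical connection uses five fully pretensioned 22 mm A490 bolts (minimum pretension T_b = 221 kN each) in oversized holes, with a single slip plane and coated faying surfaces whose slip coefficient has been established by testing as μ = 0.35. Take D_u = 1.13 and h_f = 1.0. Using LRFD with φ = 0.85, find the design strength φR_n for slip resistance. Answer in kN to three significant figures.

371 kN

R_n = μ · D_u · h_f · T_b · n_s · n_b = 0.35 × 1.13 × 1.0 × 221 × 1 × 5 = 437 kN.
Design strength φR_n = 0.85 × 437 = 371 kN.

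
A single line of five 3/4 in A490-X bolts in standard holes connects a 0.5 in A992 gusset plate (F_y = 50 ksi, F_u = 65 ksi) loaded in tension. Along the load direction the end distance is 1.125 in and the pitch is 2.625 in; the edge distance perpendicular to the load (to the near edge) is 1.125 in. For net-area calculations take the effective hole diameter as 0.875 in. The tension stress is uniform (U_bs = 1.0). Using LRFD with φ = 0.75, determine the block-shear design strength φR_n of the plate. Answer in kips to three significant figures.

Shear plane L_v = 1.125 + 4·2.625 = 11.62 in; A_gv = 11.62 × 0.5 = 5.812 in².
A_nv = (11.62 − 4.5·0.875) × 0.5 = 3.844 in².
A_nt = (1.125 − 0.5·0.875) × 0.5 = 0.3438 in².
0.6 F_u A_nv = 149.9 kips; 0.6 F_y A_gv = 174.4 kips → shear rupture governs the shear term.
R_n = 149.9 + 1.0 × 65 × 0.3438 = 172.2 kips.
Design strength φR_n = 0.75 × 172.2 = 129 kips.

129 kips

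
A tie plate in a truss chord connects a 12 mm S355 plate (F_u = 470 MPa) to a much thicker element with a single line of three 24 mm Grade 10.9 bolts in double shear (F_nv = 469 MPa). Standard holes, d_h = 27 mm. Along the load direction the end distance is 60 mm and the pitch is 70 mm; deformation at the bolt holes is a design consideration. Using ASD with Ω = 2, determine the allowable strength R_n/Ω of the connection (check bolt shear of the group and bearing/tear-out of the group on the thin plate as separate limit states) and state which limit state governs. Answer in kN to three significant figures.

Bolt shear: A_b = π·24²/4 = 452.4 mm²; R_n = 469 × 452.4 × 3 × 2 / 1000 = 1273 kN → 1273 / 2 = 637 kN.
Bearing (1.2 l_c t F_u ≤ 2.4 d t F_u): upper limit = 2.4·24·12·470 / 1000 = 324.9 kN.
  Edge l_c = 60 − 27/2 = 46.5 → r_n = 314.7 kN; interior l_c = 70 − 27 = 43 → r_n = 291 kN.
  R_n,bearing = 1·314.7 + 2·291 = 896.8 kN → 896.8 / 2 = 448 kN.
Bearing governs: 448 kN.

448 kN (bearing governs)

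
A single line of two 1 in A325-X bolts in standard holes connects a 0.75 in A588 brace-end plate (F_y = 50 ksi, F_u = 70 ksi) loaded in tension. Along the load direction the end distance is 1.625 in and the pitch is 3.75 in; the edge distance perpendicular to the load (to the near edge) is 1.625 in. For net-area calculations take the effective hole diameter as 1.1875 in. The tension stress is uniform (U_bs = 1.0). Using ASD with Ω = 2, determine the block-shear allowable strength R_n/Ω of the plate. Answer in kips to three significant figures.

83.7 kips

Shear plane L_v = 1.625 + 1·3.75 = 5.375 in; A_gv = 5.375 × 0.75 = 4.031 in².
A_nv = (5.375 − 1.5·1.1875) × 0.75 = 2.695 in².
A_nt = (1.625 − 0.5·1.1875) × 0.75 = 0.7734 in².
0.6 F_u A_nv = 113.2 kips; 0.6 F_y A_gv = 120.9 kips → shear rupture governs the shear term.
R_n = 113.2 + 1.0 × 70 × 0.7734 = 167.3 kips.
Allowable strength R_n/Ω = 167.3 / 2 = 83.7 kips.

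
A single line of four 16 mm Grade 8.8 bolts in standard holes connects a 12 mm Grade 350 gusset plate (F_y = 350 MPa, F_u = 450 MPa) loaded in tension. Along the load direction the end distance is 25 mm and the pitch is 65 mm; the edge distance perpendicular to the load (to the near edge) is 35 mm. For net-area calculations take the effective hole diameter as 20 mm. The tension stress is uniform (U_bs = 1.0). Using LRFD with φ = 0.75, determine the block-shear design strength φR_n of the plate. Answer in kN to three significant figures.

466 kN

Shear plane L_v = 25 + 3·65 = 220 mm; A_gv = 220 × 12 = 2640 mm².
A_nv = (220 − 3.5·20) × 12 = 1800 mm².
A_nt = (35 − 0.5·20) × 12 = 300 mm².
0.6 F_u A_nv = 486 kN; 0.6 F_y A_gv = 554.4 kN → shear rupture governs the shear term.
R_n = 486 + 1.0 × 450 × 300 / 1000 = 621 kN.
Design strength φR_n = 0.75 × 621 = 466 kN.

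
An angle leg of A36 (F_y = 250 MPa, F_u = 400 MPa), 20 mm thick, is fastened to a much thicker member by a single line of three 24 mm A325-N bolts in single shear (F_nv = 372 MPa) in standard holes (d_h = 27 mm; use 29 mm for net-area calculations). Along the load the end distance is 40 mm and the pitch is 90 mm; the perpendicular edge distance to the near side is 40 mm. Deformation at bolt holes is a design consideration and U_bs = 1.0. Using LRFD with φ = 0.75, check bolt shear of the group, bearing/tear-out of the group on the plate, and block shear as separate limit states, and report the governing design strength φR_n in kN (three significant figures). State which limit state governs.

379 kN (bolt shear governs)

Bolt shear: A_b = π·24²/4 = 452.4 mm²; R_n = 372 × 452.4 × 3 × 1 / 1000 = 504.9 kN → 0.75 × 504.9 = 379 kN.
Bearing: edge l_c = 26.5, r_n = 254.4 kN; interior l_c = 63, r_n = 460.8 kN; R_n = 254.4 + 2·460.8 = 1176 kN → 882 kN.
Block shear: A_gv = 4400, A_nv = 2950, A_nt = 510 mm²; R_n = min(0.6F_uA_nv, 0.6F_yA_gv) + U_bs·F_u·A_nt = 864 kN → 648 kN.
Bolt shear governs: 379 kN.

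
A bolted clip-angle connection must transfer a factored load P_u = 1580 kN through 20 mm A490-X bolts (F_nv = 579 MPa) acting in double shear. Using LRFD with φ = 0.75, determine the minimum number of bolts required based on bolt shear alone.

A_b = π·20²/4 = 314.2 mm².
Per-bolt design strength φR_n = 0.75 × 579 × 314.2 × 2 / 1000 = 272.8 kN.
n ≥ 1580 / 272.8 = 5.791 → use 6 bolts.

6 bolts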